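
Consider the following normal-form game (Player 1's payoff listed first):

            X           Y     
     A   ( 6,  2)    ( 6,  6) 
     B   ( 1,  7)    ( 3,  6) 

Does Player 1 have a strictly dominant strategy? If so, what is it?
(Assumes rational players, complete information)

Yes, Player 1's strictly dominant strategy is A

Work:
A strategy strictly dominates another if it gives a strictly higher payoff against every opponent action. Compare each pair of P1's strategies column-by-column:
  A vs B: [6 vs 1, 6 vs 3] → A strictly dominates B
  B vs A: [1 vs 6, 3 vs 6] → B does not strictly dominate A (column X: 1 ≤ 6)
A strictly dominates every other strategy → strictly dominant.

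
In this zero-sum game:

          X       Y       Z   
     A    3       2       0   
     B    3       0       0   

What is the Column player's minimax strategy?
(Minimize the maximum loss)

Column should play Z, value = 0

Work:
Column player minimizes Row's maximum payoff:
Column X: max payoff to Row = 3
Column Y: max payoff to Row = 2
Column Z: max payoff to Row = 0
Minimum is 0, achieved by column Z.
Minimax strategy: Z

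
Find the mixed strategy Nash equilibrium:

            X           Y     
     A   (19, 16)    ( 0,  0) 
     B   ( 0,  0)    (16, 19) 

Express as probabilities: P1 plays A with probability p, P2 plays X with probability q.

p = 0.5429, q = 0.4571

Work:
Find probabilities that make opponent indifferent:
P2 chooses q to make P1 indifferent between A and B
P1 chooses p to make P2 indifferent between X and Y
Mixed NE: P1 plays (A: 0.5429, B: 0.4571), P2 plays (X: 0.4571, Y: 0.5429)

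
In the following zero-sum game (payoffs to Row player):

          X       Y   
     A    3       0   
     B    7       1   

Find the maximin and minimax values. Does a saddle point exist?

Maximin = 1, Minimax = 1, Saddle: True

Work:
Row minimums: [0, 1] → maximin = 1
Column maximums: [7, 1] → minimax = 1
Saddle point exists! Game value = 1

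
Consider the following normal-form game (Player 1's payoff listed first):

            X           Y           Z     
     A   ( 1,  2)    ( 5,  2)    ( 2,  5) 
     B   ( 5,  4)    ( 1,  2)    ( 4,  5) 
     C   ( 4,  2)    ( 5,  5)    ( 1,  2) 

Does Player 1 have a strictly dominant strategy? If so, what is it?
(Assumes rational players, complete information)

No strictly dominant strategy exists for Player 1

Work:
A strategy strictly dominates another if it gives a strictly higher payoff against every opponent action. Compare each pair of P1's strategies column-by-column:
  A vs B: [1 vs 5, 5 vs 1, 2 vs 4] → A does not strictly dominate B (column X: 1 ≤ 5)
  A vs C: [1 vs 4, 5 vs 5, 2 vs 1] → A does not strictly dominate C (column X: 1 ≤ 4)
  B vs A: [5 vs 1, 1 vs 5, 4 vs 2] → B does not strictly dominate A (column Y: 1 ≤ 5)
  B vs C: [5 vs 4, 1 vs 5, 4 vs 1] → B does not strictly dominate C (column Y: 1 ≤ 5)
  C vs A: [4 vs 1, 5 vs 5, 1 vs 2] → C does not strictly dominate A (column Y: 5 ≤ 5)
  C vs B: [4 vs 5, 5 vs 1, 1 vs 4] → C does not strictly dominate B (column X: 4 ≤ 5)
No single strategy strictly dominates all others → no strictly dominant strategy.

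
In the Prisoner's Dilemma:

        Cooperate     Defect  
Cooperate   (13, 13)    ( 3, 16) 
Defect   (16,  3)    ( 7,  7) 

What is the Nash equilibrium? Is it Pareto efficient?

(Defect, Defect) is NE; not Pareto efficient

Work:
Defect dominates Cooperate for both players:
If P2 cooperates: Defect (16) > Cooperate (13)
If P2 defects: Defect (7) > Cooperate (3)
NE: (Defect, Defect) with payoff (7, 7)
But (Cooperate, Cooperate) = (13, 13) Pareto dominates (7, 7)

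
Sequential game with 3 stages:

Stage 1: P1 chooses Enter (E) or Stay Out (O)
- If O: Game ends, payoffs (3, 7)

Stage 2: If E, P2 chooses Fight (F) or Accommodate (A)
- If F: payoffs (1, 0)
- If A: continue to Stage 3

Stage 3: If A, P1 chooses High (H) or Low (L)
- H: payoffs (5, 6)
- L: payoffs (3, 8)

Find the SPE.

SPE: (E, A, H); Outcome (5, 6)

Work:
Stage 3: P1 chooses H (5 vs 3)
Stage 2: P2: F->0, A->6 (anticipating H). Choose A
Stage 1: P1: O->3, E->5 (anticipating A, H). Choose E
SPE path: E -> A -> H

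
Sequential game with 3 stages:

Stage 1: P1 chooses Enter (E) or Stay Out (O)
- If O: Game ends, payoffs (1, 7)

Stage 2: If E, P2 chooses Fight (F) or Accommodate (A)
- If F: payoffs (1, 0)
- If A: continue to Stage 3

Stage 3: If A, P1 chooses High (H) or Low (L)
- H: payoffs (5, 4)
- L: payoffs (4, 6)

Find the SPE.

SPE: (E, A, H); Outcome (5, 4)

Work:
Stage 3: P1 chooses H (5 vs 4)
Stage 2: P2: F->0, A->4 (anticipating H). Choose A
Stage 1: P1: O->1, E->5 (anticipating A, H). Choose E
SPE path: E -> A -> H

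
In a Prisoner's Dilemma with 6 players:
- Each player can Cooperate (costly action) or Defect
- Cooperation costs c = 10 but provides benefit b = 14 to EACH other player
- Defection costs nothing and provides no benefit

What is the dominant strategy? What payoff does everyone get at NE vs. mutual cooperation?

Dominant: Defect; NE payoff = 0; Coop payoff = 60

Work:
Defect dominates (saves cost c = 10, benefit to others is external)
NE: All defect → everyone gets 0
If all cooperate: each receives (5)×14 - 10 = 60
Social dilemma: 60 > 0 but NE gives 0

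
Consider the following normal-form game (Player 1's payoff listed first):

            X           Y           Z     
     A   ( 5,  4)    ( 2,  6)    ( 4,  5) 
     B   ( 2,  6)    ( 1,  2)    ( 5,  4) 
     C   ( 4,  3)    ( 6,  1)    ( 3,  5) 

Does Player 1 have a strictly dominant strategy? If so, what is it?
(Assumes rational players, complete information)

No strictly dominant strategy exists for Player 1

Work:
A strategy strictly dominates another if it gives a strictly higher payoff against every opponent action. Compare each pair of P1's strategies column-by-column:
  A vs B: [5 vs 2, 2 vs 1, 4 vs 5] → A does not strictly dominate B (column Z: 4 ≤ 5)
  A vs C: [5 vs 4, 2 vs 6, 4 vs 3] → A does not strictly dominate C (column Y: 2 ≤ 6)
  B vs A: [2 vs 5, 1 vs 2, 5 vs 4] → B does not strictly dominate A (column X: 2 ≤ 5)
  B vs C: [2 vs 4, 1 vs 6, 5 vs 3] → B does not strictly dominate C (column X: 2 ≤ 4)
  C vs A: [4 vs 5, 6 vs 2, 3 vs 4] → C does not strictly dominate A (column X: 4 ≤ 5)
  C vs B: [4 vs 2, 6 vs 1, 3 vs 5] → C does not strictly dominate B (column Z: 3 ≤ 5)
No single strategy strictly dominates all others → no strictly dominant strategy.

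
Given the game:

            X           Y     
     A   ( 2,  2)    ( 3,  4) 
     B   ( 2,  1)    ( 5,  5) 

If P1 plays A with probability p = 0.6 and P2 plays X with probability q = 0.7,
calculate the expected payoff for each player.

E[P1] = 2.54, E[P2] = 2.44

Work:
E[P1] = p·q·π₁(A,X) + p·(1-q)·π₁(A,Y) + (1-p)·q·π₁(B,X) + (1-p)·(1-q)·π₁(B,Y)
= 0.6·0.7·2 + 0.6·0.3·3 + 0.4·0.7·2 + 0.4·0.3·5
= 2.54

E[P2] = 2.44 (similar calculation)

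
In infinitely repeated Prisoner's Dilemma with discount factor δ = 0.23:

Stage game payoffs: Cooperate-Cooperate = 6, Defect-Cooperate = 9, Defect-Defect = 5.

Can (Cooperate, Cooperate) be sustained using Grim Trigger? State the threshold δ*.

δ* = 0.75; since δ = 0.23 < 0.75, cooperation cannot be sustained

Work:
For Grim Trigger:
Cooperate forever: 6/(1-δ)
Defect then punished: 9 + 5·δ/(1-δ)
Need: 6/(1-δ) ≥ 9 + 5·δ/(1-δ)
Solving: δ ≥ (T-R)/(T-P) = (9-6)/(9-5) = 0.75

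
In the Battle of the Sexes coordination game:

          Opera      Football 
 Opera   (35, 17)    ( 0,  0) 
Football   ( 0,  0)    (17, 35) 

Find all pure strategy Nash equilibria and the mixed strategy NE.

Pure NE: (Opera, Opera) and (Football, Football); Mixed NE: p = 0.6731, q = 0.3269

Work:
Check pure NE:
(Opera, Opera): (35, 17) - no unilateral deviation beneficial
(Football, Football): (17, 35) - no unilateral deviation beneficial
Mixed NE: P1 plays Opera with p = 0.6731, P2 plays Opera with q = 0.3269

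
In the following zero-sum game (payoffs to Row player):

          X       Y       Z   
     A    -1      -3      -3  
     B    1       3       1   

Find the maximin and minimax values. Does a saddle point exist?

Maximin = 1, Minimax = 1, Saddle: True

Work:
Row minimums: [-3, 1] → maximin = 1
Column maximums: [1, 3, 1] → minimax = 1
Saddle point exists! Game value = 1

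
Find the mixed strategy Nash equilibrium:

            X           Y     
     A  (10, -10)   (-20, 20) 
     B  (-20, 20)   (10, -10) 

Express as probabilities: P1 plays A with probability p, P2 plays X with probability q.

p = 0.5, q = 0.5

Work:
Find probabilities that make opponent indifferent:
P2 chooses q to make P1 indifferent between A and B
P1 chooses p to make P2 indifferent between X and Y
Mixed NE: P1 plays (A: 0.5, B: 0.5), P2 plays (X: 0.5, Y: 0.5)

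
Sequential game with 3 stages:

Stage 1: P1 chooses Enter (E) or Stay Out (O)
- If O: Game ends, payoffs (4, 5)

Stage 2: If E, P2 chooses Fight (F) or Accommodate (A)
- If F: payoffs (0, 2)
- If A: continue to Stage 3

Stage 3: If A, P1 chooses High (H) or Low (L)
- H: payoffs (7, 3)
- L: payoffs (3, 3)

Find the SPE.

SPE: (E, A, H); Outcome (7, 3)

Work:
Stage 3: P1 chooses H (7 vs 3)
Stage 2: P2: F->2, A->3 (anticipating H). Choose A
Stage 1: P1: O->4, E->7 (anticipating A, H). Choose E
SPE path: E -> A -> H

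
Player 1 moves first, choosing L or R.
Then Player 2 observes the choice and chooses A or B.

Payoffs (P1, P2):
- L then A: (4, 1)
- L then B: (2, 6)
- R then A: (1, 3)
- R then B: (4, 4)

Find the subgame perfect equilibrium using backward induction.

P1 plays R, P2 plays B after L and B after R; Payoff (4, 4)

Work:
Backward induction:
After L: P2 chooses B → P1 gets 2
After R: P2 chooses B → P1 gets 4
P1 chooses R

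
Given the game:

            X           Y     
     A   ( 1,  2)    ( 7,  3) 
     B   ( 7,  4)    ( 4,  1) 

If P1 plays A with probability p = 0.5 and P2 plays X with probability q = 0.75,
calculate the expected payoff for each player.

E[P1] = 4.375, E[P2] = 2.75

Work:
E[P1] = p·q·π₁(A,X) + p·(1-q)·π₁(A,Y) + (1-p)·q·π₁(B,X) + (1-p)·(1-q)·π₁(B,Y)
= 0.5·0.75·1 + 0.5·0.25·7 + 0.5·0.75·7 + 0.5·0.25·4
= 4.375

E[P2] = 2.75 (similar calculation)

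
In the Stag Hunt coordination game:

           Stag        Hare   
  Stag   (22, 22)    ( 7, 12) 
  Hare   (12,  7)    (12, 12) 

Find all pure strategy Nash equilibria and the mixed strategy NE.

Pure NE: (Stag, Stag) and (Hare, Hare); Mixed NE: p = 0.3333, q = 0.3333

Work:
Check pure NE:
(Stag, Stag): (22, 22) - no unilateral deviation beneficial
(Hare, Hare): (12, 12) - no unilateral deviation beneficial
Mixed NE: P1 plays Stag with p = 0.3333, P2 plays Stag with q = 0.3333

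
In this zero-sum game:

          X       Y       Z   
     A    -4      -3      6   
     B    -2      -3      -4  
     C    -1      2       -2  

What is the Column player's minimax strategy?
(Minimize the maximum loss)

Column should play X, value = -1

Work:
Column player minimizes Row's maximum payoff:
Column X: max payoff to Row = -1
Column Y: max payoff to Row = 2
Column Z: max payoff to Row = 6
Minimum is -1, achieved by column X.
Minimax strategy: X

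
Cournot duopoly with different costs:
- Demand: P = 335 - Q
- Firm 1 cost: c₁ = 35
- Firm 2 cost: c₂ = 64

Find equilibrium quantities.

q₁* = 109.67, q₂* = 80.67

Work:
Reaction: q₁ = (335 - 35 - q₂)/2
Reaction: q₂ = (335 - 64 - q₁)/2
Solve simultaneously:
q₁* = (335 - 2×35 + 64)/3 = 109.67
q₂* = (335 - 2×64 + 35)/3 = 80.67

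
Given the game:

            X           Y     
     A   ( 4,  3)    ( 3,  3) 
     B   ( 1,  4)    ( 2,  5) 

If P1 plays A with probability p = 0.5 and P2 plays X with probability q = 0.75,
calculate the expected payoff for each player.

E[P1] = 2.5, E[P2] = 3.625

Work:
E[P1] = p·q·π₁(A,X) + p·(1-q)·π₁(A,Y) + (1-p)·q·π₁(B,X) + (1-p)·(1-q)·π₁(B,Y)
= 0.5·0.75·4 + 0.5·0.25·3 + 0.5·0.75·1 + 0.5·0.25·2
= 2.5

E[P2] = 3.625 (similar calculation)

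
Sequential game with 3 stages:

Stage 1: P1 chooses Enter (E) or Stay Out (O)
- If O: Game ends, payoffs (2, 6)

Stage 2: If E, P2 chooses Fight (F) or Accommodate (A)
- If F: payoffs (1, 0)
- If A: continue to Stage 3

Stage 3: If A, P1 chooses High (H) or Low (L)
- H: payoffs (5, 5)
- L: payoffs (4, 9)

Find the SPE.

SPE: (E, A, H); Outcome (5, 5)

Work:
Stage 3: P1 chooses H (5 vs 4)
Stage 2: P2: F->0, A->5 (anticipating H). Choose A
Stage 1: P1: O->2, E->5 (anticipating A, H). Choose E
SPE path: E -> A -> H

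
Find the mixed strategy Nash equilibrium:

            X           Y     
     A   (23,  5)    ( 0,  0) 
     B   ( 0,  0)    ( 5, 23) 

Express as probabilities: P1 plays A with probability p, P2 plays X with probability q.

p = 0.8214, q = 0.1786

Work:
Find probabilities that make opponent indifferent:
P2 chooses q to make P1 indifferent between A and B
P1 chooses p to make P2 indifferent between X and Y
Mixed NE: P1 plays (A: 0.8214, B: 0.1786), P2 plays (X: 0.1786, Y: 0.8214)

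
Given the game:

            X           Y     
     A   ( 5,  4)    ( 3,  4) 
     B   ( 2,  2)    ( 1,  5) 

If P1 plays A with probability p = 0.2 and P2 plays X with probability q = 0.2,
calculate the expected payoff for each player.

E[P1] = 1.64, E[P2] = 4.32

Work:
E[P1] = p·q·π₁(A,X) + p·(1-q)·π₁(A,Y) + (1-p)·q·π₁(B,X) + (1-p)·(1-q)·π₁(B,Y)
= 0.2·0.2·5 + 0.2·0.8·3 + 0.8·0.2·2 + 0.8·0.8·1
= 1.64

E[P2] = 4.32 (similar calculation)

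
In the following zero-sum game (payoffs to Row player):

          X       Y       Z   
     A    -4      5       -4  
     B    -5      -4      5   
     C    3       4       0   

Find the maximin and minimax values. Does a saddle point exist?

Maximin = 0, Minimax = 3, Saddle: False

Work:
Row minimums: [-4, -5, 0] → maximin = 0
Column maximums: [3, 5, 5] → minimax = 3
No saddle point (maximin ≠ minimax). Mixed strategy needed.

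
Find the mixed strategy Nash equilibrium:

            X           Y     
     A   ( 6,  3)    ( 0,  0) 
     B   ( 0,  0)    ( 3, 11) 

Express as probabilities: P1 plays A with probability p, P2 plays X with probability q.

p = 0.7857, q = 0.3333

Work:
Find probabilities that make opponent indifferent:
P2 chooses q to make P1 indifferent between A and B
P1 chooses p to make P2 indifferent between X and Y
Mixed NE: P1 plays (A: 0.7857, B: 0.2143), P2 plays (X: 0.3333, Y: 0.6667)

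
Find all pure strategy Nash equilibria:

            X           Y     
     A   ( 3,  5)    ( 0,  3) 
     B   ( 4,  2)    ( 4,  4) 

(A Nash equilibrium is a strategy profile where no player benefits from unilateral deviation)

Nash equilibrium: (B, Y)

Work:
Best responses:
  P1 vs X: payoffs [3, 4] → best response B (payoff 4)
  P1 vs Y: payoffs [0, 4] → best response B (payoff 4)
  P2 vs A: payoffs [5, 3] → best response X (payoff 5)
  P2 vs B: payoffs [2, 4] → best response Y (payoff 4)
Mutual best responses: (B,Y) → Nash equilibria.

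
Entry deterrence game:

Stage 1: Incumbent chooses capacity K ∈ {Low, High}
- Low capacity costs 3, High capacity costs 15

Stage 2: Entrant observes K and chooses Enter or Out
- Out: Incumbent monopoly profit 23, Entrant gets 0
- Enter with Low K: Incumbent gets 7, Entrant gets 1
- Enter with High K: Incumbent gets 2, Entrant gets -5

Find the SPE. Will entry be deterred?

SPE: (High, Enter|Low, Out|High); Entry deterred. Incumbent net profit = 8

Work:
After Low K: Entrant enters (1 > 0)
After High K: Entrant stays out (-5 < 0)
Incumbent: Low → 7−3=4, High → 23−15=8
Incumbent chooses High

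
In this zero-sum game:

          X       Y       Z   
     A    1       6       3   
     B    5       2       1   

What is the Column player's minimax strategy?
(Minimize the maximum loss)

Column should play Z, value = 3

Work:
Column player minimizes Row's maximum payoff:
Column X: max payoff to Row = 5
Column Y: max payoff to Row = 6
Column Z: max payoff to Row = 3
Minimum is 3, achieved by column Z.
Minimax strategy: Z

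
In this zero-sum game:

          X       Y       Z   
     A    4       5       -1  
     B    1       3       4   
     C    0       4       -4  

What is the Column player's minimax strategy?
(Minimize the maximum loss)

Column should play X or Z (all achieve the minimum), value = 4

Work:
Column player minimizes Row's maximum payoff:
Column X: max payoff to Row = 4
Column Y: max payoff to Row = 5
Column Z: max payoff to Row = 4
Minimum is 4, achieved by columns X, Z (tied).
Each of X or Z is a minimax strategy.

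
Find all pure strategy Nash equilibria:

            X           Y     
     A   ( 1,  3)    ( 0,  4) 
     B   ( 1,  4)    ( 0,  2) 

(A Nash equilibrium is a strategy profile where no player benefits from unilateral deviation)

Nash equilibrium: (A, Y), (B, X)

Work:
Best responses:
  P1 vs X: payoffs [1, 1] → best response A/B (payoff 1)
  P1 vs Y: payoffs [0, 0] → best response A/B (payoff 0)
  P2 vs A: payoffs [3, 4] → best response Y (payoff 4)
  P2 vs B: payoffs [4, 2] → best response X (payoff 4)
Mutual best responses: (A,Y), (B,X) → Nash equilibria.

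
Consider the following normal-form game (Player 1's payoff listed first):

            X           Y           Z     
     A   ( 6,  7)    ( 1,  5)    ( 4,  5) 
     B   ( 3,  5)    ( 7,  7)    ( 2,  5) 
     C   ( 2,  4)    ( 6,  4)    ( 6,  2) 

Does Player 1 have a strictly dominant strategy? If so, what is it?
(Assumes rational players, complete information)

No strictly dominant strategy exists for Player 1

Work:
A strategy strictly dominates another if it gives a strictly higher payoff against every opponent action. Compare each pair of P1's strategies column-by-column:
  A vs B: [6 vs 3, 1 vs 7, 4 vs 2] → A does not strictly dominate B (column Y: 1 ≤ 7)
  A vs C: [6 vs 2, 1 vs 6, 4 vs 6] → A does not strictly dominate C (column Y: 1 ≤ 6)
  B vs A: [3 vs 6, 7 vs 1, 2 vs 4] → B does not strictly dominate A (column X: 3 ≤ 6)
  B vs C: [3 vs 2, 7 vs 6, 2 vs 6] → B does not strictly dominate C (column Z: 2 ≤ 6)
  C vs A: [2 vs 6, 6 vs 1, 6 vs 4] → C does not strictly dominate A (column X: 2 ≤ 6)
  C vs B: [2 vs 3, 6 vs 7, 6 vs 2] → C does not strictly dominate B (column X: 2 ≤ 3)
No single strategy strictly dominates all others → no strictly dominant strategy.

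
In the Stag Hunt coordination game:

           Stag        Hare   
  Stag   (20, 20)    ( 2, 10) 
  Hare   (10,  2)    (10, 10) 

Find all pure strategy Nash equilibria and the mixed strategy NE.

Pure NE: (Stag, Stag) and (Hare, Hare); Mixed NE: p = 0.4444, q = 0.4444

Work:
Check pure NE:
(Stag, Stag): (20, 20) - no unilateral deviation beneficial
(Hare, Hare): (10, 10) - no unilateral deviation beneficial
Mixed NE: P1 plays Stag with p = 0.4444, P2 plays Stag with q = 0.4444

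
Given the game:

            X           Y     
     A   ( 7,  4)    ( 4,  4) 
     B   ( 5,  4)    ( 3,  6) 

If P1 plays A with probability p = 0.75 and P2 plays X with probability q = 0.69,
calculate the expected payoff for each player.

E[P1] = 5.6475, E[P2] = 4.155

Work:
E[P1] = p·q·π₁(A,X) + p·(1-q)·π₁(A,Y) + (1-p)·q·π₁(B,X) + (1-p)·(1-q)·π₁(B,Y)
= 0.75·0.69·7 + 0.75·0.31·4 + 0.25·0.69·5 + 0.25·0.31·3
= 5.6475

E[P2] = 4.155 (similar calculation)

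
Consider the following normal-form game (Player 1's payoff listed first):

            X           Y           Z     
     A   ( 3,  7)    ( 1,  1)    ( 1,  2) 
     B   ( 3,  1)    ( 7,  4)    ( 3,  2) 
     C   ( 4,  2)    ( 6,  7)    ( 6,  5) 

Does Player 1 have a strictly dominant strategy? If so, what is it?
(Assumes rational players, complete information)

No strictly dominant strategy exists for Player 1

Work:
A strategy strictly dominates another if it gives a strictly higher payoff against every opponent action. Compare each pair of P1's strategies column-by-column:
  A vs B: [3 vs 3, 1 vs 7, 1 vs 3] → A does not strictly dominate B (column X: 3 ≤ 3)
  A vs C: [3 vs 4, 1 vs 6, 1 vs 6] → A does not strictly dominate C (column X: 3 ≤ 4)
  B vs A: [3 vs 3, 7 vs 1, 3 vs 1] → B does not strictly dominate A (column X: 3 ≤ 3)
  B vs C: [3 vs 4, 7 vs 6, 3 vs 6] → B does not strictly dominate C (column X: 3 ≤ 4)
  C vs A: [4 vs 3, 6 vs 1, 6 vs 1] → C strictly dominates A
  C vs B: [4 vs 3, 6 vs 7, 6 vs 3] → C does not strictly dominate B (column Y: 6 ≤ 7)
No single strategy strictly dominates all others → no strictly dominant strategy.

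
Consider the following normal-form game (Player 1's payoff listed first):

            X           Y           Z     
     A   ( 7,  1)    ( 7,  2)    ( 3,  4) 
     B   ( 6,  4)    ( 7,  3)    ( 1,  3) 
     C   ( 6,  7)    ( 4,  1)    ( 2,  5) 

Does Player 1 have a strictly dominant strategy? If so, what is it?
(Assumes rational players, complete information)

No strictly dominant strategy exists for Player 1

Work:
A strategy strictly dominates another if it gives a strictly higher payoff against every opponent action. Compare each pair of P1's strategies column-by-column:
  A vs B: [7 vs 6, 7 vs 7, 3 vs 1] → A does not strictly dominate B (column Y: 7 ≤ 7)
  A vs C: [7 vs 6, 7 vs 4, 3 vs 2] → A strictly dominates C
  B vs A: [6 vs 7, 7 vs 7, 1 vs 3] → B does not strictly dominate A (column X: 6 ≤ 7)
  B vs C: [6 vs 6, 7 vs 4, 1 vs 2] → B does not strictly dominate C (column X: 6 ≤ 6)
  C vs A: [6 vs 7, 4 vs 7, 2 vs 3] → C does not strictly dominate A (column X: 6 ≤ 7)
  C vs B: [6 vs 6, 4 vs 7, 2 vs 1] → C does not strictly dominate B (column X: 6 ≤ 6)
No single strategy strictly dominates all others → no strictly dominant strategy.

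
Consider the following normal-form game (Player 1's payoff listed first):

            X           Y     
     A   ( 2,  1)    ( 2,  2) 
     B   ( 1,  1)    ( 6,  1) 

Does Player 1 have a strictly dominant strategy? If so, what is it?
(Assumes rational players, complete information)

No strictly dominant strategy exists for Player 1

Work:
A strategy strictly dominates another if it gives a strictly higher payoff against every opponent action. Compare each pair of P1's strategies column-by-column:
  A vs B: [2 vs 1, 2 vs 6] → A does not strictly dominate B (column Y: 2 ≤ 6)
  B vs A: [1 vs 2, 6 vs 2] → B does not strictly dominate A (column X: 1 ≤ 2)
No single strategy strictly dominates all others → no strictly dominant strategy.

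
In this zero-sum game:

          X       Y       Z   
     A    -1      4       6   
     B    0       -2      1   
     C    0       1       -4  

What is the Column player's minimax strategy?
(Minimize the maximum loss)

Column should play X, value = 0

Work:
Column player minimizes Row's maximum payoff:
Column X: max payoff to Row = 0
Column Y: max payoff to Row = 4
Column Z: max payoff to Row = 6
Minimum is 0, achieved by column X.
Minimax strategy: X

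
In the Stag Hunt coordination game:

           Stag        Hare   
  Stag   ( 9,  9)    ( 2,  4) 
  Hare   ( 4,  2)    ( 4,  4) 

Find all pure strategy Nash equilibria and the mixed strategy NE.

Pure NE: (Stag, Stag) and (Hare, Hare); Mixed NE: p = 0.2857, q = 0.2857

Work:
Check pure NE:
(Stag, Stag): (9, 9) - no unilateral deviation beneficial
(Hare, Hare): (4, 4) - no unilateral deviation beneficial
Mixed NE: P1 plays Stag with p = 0.2857, P2 plays Stag with q = 0.2857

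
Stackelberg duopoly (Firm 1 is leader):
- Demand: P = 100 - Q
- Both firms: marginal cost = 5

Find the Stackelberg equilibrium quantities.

q₁* (leader) = 47.5, q₂* (follower) = 23.75

Work:
Follower's reaction: q₂ = (a - c - q₁)/2
Leader substitutes: π₁ = q₁·(a - q₁ - (a-c-q₁)/2 - c)
FOC: q₁* = (100 - 5)/2 = 47.50
Then: q₂* = (100 - 5 - 47.5)/2 = 23.75
Leader has first-mover advantage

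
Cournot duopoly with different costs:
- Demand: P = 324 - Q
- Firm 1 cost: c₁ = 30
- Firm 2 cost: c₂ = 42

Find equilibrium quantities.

q₁* = 102.0, q₂* = 90.0

Work:
Reaction: q₁ = (324 - 30 - q₂)/2
Reaction: q₂ = (324 - 42 - q₁)/2
Solve simultaneously:
q₁* = (324 - 2×30 + 42)/3 = 102.0
q₂* = (324 - 2×42 + 30)/3 = 90.0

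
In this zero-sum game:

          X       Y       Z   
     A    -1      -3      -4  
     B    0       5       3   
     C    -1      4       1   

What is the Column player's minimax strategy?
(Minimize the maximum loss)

Column should play X, value = 0

Work:
Column player minimizes Row's maximum payoff:
Column X: max payoff to Row = 0
Column Y: max payoff to Row = 5
Column Z: max payoff to Row = 3
Minimum is 0, achieved by column X.
Minimax strategy: X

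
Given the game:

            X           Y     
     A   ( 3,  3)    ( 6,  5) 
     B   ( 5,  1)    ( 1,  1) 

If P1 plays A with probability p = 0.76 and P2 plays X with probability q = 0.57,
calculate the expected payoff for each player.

E[P1] = 4.0476, E[P2] = 3.1736

Work:
E[P1] = p·q·π₁(A,X) + p·(1-q)·π₁(A,Y) + (1-p)·q·π₁(B,X) + (1-p)·(1-q)·π₁(B,Y)
= 0.76·0.57·3 + 0.76·0.43·6 + 0.24·0.57·5 + 0.24·0.43·1
= 4.0476

E[P2] = 3.1736 (similar calculation)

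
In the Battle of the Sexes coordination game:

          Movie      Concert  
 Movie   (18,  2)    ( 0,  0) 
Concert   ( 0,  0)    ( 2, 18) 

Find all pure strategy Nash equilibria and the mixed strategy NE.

Pure NE: (Movie, Movie) and (Concert, Concert); Mixed NE: p = 0.9, q = 0.1

Work:
Check pure NE:
(Movie, Movie): (18, 2) - no unilateral deviation beneficial
(Concert, Concert): (2, 18) - no unilateral deviation beneficial
Mixed NE: P1 plays Movie with p = 0.9, P2 plays Movie with q = 0.1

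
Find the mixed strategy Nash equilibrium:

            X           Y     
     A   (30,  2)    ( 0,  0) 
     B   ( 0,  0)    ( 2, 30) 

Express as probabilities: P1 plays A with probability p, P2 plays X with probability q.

p = 0.9375, q = 0.0625

Work:
Find probabilities that make opponent indifferent:
P2 chooses q to make P1 indifferent between A and B
P1 chooses p to make P2 indifferent between X and Y
Mixed NE: P1 plays (A: 0.9375, B: 0.0625), P2 plays (X: 0.0625, Y: 0.9375)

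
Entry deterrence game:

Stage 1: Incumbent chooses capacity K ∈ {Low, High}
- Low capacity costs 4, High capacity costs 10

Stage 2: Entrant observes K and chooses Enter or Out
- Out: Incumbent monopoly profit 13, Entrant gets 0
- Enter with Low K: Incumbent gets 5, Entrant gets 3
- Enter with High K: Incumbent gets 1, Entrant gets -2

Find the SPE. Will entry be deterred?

SPE: (High, Enter|Low, Out|High); Entry deterred. Incumbent net profit = 3

Work:
After Low K: Entrant enters (3 > 0)
After High K: Entrant stays out (-2 < 0)
Incumbent: Low → 5−4=1, High → 13−10=3
Incumbent chooses High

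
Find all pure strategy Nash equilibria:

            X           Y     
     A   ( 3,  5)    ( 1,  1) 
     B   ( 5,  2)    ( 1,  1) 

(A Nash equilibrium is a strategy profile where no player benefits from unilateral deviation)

Nash equilibrium: (B, X)

Work:
Best responses:
  P1 vs X: payoffs [3, 5] → best response B (payoff 5)
  P1 vs Y: payoffs [1, 1] → best response A/B (payoff 1)
  P2 vs A: payoffs [5, 1] → best response X (payoff 5)
  P2 vs B: payoffs [2, 1] → best response X (payoff 2)
Mutual best responses: (B,X) → Nash equilibria.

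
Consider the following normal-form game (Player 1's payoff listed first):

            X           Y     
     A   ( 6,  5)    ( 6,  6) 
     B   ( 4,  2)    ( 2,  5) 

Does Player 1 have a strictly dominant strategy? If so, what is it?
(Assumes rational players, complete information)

Yes, Player 1's strictly dominant strategy is A

Work:
A strategy strictly dominates another if it gives a strictly higher payoff against every opponent action. Compare each pair of P1's strategies column-by-column:
  A vs B: [6 vs 4, 6 vs 2] → A strictly dominates B
  B vs A: [4 vs 6, 2 vs 6] → B does not strictly dominate A (column X: 4 ≤ 6)
A strictly dominates every other strategy → strictly dominant.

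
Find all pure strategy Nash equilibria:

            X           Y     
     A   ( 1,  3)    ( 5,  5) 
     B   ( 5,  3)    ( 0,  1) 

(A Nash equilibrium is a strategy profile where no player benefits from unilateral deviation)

Nash equilibrium: (A, Y), (B, X)

Work:
Best responses:
  P1 vs X: payoffs [1, 5] → best response B (payoff 5)
  P1 vs Y: payoffs [5, 0] → best response A (payoff 5)
  P2 vs A: payoffs [3, 5] → best response Y (payoff 5)
  P2 vs B: payoffs [3, 1] → best response X (payoff 3)
Mutual best responses: (A,Y), (B,X) → Nash equilibria.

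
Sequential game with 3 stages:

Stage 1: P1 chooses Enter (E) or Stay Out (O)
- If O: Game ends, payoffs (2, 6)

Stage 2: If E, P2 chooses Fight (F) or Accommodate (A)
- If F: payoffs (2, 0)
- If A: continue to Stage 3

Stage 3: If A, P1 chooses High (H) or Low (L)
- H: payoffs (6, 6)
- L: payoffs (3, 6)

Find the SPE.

SPE: (E, A, H); Outcome (6, 6)

Work:
Stage 3: P1 chooses H (6 vs 3)
Stage 2: P2: F->0, A->6 (anticipating H). Choose A
Stage 1: P1: O->2, E->6 (anticipating A, H). Choose E
SPE path: E -> A -> H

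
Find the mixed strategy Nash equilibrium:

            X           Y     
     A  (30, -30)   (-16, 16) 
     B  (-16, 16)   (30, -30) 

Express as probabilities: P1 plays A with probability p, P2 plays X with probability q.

p = 0.5, q = 0.5

Work:
Find probabilities that make opponent indifferent:
P2 chooses q to make P1 indifferent between A and B
P1 chooses p to make P2 indifferent between X and Y
Mixed NE: P1 plays (A: 0.5, B: 0.5), P2 plays (X: 0.5, Y: 0.5)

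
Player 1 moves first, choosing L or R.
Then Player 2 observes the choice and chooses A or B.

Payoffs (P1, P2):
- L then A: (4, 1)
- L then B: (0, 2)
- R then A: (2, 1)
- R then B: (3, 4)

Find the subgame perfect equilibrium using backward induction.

P1 plays R, P2 plays B after L and B after R; Payoff (3, 4)

Work:
Backward induction:
After L: P2 chooses B → P1 gets 0
After R: P2 chooses B → P1 gets 3
P1 chooses R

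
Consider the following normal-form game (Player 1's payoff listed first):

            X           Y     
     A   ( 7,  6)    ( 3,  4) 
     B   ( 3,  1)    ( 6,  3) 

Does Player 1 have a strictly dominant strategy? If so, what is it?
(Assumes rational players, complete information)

No strictly dominant strategy exists for Player 1

Work:
A strategy strictly dominates another if it gives a strictly higher payoff against every opponent action. Compare each pair of P1's strategies column-by-column:
  A vs B: [7 vs 3, 3 vs 6] → A does not strictly dominate B (column Y: 3 ≤ 6)
  B vs A: [3 vs 7, 6 vs 3] → B does not strictly dominate A (column X: 3 ≤ 7)
No single strategy strictly dominates all others → no strictly dominant strategy.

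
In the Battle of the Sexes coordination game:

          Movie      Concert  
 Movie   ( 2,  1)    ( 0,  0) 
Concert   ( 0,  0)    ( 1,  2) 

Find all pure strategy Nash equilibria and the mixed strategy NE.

Pure NE: (Movie, Movie) and (Concert, Concert); Mixed NE: p = 0.6667, q = 0.3333

Work:
Check pure NE:
(Movie, Movie): (2, 1) - no unilateral deviation beneficial
(Concert, Concert): (1, 2) - no unilateral deviation beneficial
Mixed NE: P1 plays Movie with p = 0.6667, P2 plays Movie with q = 0.3333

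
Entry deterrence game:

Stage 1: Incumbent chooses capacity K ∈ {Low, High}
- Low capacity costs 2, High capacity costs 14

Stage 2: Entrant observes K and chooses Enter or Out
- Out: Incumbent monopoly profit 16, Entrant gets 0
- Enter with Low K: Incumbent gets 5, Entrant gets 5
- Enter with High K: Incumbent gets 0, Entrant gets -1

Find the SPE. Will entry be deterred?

SPE: (Low, Enter|Low, Out|High); Entry not deterred. Incumbent net profit = 3, Entrant gets 5

Work:
After Low K: Entrant enters (5 > 0)
After High K: Entrant stays out (-1 < 0)
Incumbent: Low → 5−2=3, High → 16−14=2
Incumbent chooses Low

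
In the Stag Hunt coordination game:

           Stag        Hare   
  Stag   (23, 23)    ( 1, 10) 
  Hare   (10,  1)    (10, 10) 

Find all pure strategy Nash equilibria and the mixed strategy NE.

Pure NE: (Stag, Stag) and (Hare, Hare); Mixed NE: p = 0.4091, q = 0.4091

Work:
Check pure NE:
(Stag, Stag): (23, 23) - no unilateral deviation beneficial
(Hare, Hare): (10, 10) - no unilateral deviation beneficial
Mixed NE: P1 plays Stag with p = 0.4091, P2 plays Stag with q = 0.4091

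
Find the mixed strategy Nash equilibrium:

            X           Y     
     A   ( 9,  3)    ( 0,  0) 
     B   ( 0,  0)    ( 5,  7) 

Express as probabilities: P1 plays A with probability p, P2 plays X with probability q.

p = 0.7, q = 0.3571

Work:
Find probabilities that make opponent indifferent:
P2 chooses q to make P1 indifferent between A and B
P1 chooses p to make P2 indifferent between X and Y
Mixed NE: P1 plays (A: 0.7, B: 0.3), P2 plays (X: 0.3571, Y: 0.6429)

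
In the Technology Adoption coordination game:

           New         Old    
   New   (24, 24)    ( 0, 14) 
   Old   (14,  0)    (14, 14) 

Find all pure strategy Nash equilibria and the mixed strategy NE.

Pure NE: (New, New) and (Old, Old); Mixed NE: p = 0.5833, q = 0.5833

Work:
Check pure NE:
(New, New): (24, 24) - no unilateral deviation beneficial
(Old, Old): (14, 14) - no unilateral deviation beneficial
Mixed NE: P1 plays New with p = 0.5833, P2 plays New with q = 0.5833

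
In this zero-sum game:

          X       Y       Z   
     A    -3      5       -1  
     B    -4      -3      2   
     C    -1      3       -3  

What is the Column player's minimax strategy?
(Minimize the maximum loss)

Column should play X, value = -1

Work:
Column player minimizes Row's maximum payoff:
Column X: max payoff to Row = -1
Column Y: max payoff to Row = 5
Column Z: max payoff to Row = 2
Minimum is -1, achieved by column X.
Minimax strategy: X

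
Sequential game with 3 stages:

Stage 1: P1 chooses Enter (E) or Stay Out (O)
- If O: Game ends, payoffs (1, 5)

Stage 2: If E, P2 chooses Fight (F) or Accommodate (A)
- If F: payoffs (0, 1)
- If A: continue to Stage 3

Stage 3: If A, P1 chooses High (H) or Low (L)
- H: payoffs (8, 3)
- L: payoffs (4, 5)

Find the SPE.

SPE: (E, A, H); Outcome (8, 3)

Work:
Stage 3: P1 chooses H (8 vs 4)
Stage 2: P2: F->1, A->3 (anticipating H). Choose A
Stage 1: P1: O->1, E->8 (anticipating A, H). Choose E
SPE path: E -> A -> H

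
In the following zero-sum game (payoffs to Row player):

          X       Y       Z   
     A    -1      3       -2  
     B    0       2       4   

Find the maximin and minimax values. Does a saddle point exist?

Maximin = 0, Minimax = 0, Saddle: True

Work:
Row minimums: [-2, 0] → maximin = 0
Column maximums: [0, 3, 4] → minimax = 0
Saddle point exists! Game value = 0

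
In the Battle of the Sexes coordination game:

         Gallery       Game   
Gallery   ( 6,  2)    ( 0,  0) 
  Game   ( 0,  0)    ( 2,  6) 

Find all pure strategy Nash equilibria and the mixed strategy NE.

Pure NE: (Gallery, Gallery) and (Game, Game); Mixed NE: p = 0.75, q = 0.25

Work:
Check pure NE:
(Gallery, Gallery): (6, 2) - no unilateral deviation beneficial
(Game, Game): (2, 6) - no unilateral deviation beneficial
Mixed NE: P1 plays Gallery with p = 0.75, P2 plays Gallery with q = 0.25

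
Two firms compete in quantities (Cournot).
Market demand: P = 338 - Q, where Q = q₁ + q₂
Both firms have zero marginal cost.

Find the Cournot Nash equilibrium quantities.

q₁* = q₂* = 112.67; P* = 112.67

Work:
Profit: π_i = P·q_i = (a - q_i - q_j)·q_i
FOC: ∂π_i/∂q_i = a - 2q_i - q_j = 0
Reaction function: q_i = (338 - q_j)/2
Symmetry: q* = 338/3 = 112.67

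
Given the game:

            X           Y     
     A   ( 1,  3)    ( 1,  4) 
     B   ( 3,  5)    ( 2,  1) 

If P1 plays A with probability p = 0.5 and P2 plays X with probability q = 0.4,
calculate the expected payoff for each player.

E[P1] = 1.7, E[P2] = 3.1

Work:
E[P1] = p·q·π₁(A,X) + p·(1-q)·π₁(A,Y) + (1-p)·q·π₁(B,X) + (1-p)·(1-q)·π₁(B,Y)
= 0.5·0.4·1 + 0.5·0.6·1 + 0.5·0.4·3 + 0.5·0.6·2
= 1.7

E[P2] = 3.1 (similar calculation)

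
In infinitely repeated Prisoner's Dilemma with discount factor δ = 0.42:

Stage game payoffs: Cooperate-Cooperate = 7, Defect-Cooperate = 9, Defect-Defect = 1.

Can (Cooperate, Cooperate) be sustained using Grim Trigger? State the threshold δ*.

δ* = 0.25; since δ = 0.42 ≥ 0.25, cooperation can be sustained

Work:
For Grim Trigger:
Cooperate forever: 7/(1-δ)
Defect then punished: 9 + 1·δ/(1-δ)
Need: 7/(1-δ) ≥ 9 + 1·δ/(1-δ)
Solving: δ ≥ (T-R)/(T-P) = (9-7)/(9-1) = 0.25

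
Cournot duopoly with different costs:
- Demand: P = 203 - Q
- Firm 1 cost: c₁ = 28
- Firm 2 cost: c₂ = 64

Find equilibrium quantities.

q₁* = 70.33, q₂* = 34.33

Work:
Reaction: q₁ = (203 - 28 - q₂)/2
Reaction: q₂ = (203 - 64 - q₁)/2
Solve simultaneously:
q₁* = (203 - 2×28 + 64)/3 = 70.33
q₂* = (203 - 2×64 + 28)/3 = 34.33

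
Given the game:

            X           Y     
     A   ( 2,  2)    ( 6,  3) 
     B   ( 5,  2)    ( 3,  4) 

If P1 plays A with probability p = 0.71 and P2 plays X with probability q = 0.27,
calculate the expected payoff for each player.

E[P1] = 4.5198, E[P2] = 2.9417

Work:
E[P1] = p·q·π₁(A,X) + p·(1-q)·π₁(A,Y) + (1-p)·q·π₁(B,X) + (1-p)·(1-q)·π₁(B,Y)
= 0.71·0.27·2 + 0.71·0.73·6 + 0.29·0.27·5 + 0.29·0.73·3
= 4.5198

E[P2] = 2.9417 (similar calculation)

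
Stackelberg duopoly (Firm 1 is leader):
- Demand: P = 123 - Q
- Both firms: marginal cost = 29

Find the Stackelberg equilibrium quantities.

q₁* (leader) = 47.0, q₂* (follower) = 23.5

Work:
Follower's reaction: q₂ = (a - c - q₁)/2
Leader substitutes: π₁ = q₁·(a - q₁ - (a-c-q₁)/2 - c)
FOC: q₁* = (123 - 29)/2 = 47.00
Then: q₂* = (123 - 29 - 47.0)/2 = 23.50
Leader has first-mover advantage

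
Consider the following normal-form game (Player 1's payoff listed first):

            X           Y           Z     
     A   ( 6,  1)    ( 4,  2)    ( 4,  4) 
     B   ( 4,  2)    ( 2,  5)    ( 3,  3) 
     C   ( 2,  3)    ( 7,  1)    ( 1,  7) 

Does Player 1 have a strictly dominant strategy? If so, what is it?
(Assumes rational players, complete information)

No strictly dominant strategy exists for Player 1

Work:
A strategy strictly dominates another if it gives a strictly higher payoff against every opponent action. Compare each pair of P1's strategies column-by-column:
  A vs B: [6 vs 4, 4 vs 2, 4 vs 3] → A strictly dominates B
  A vs C: [6 vs 2, 4 vs 7, 4 vs 1] → A does not strictly dominate C (column Y: 4 ≤ 7)
  B vs A: [4 vs 6, 2 vs 4, 3 vs 4] → B does not strictly dominate A (column X: 4 ≤ 6)
  B vs C: [4 vs 2, 2 vs 7, 3 vs 1] → B does not strictly dominate C (column Y: 2 ≤ 7)
  C vs A: [2 vs 6, 7 vs 4, 1 vs 4] → C does not strictly dominate A (column X: 2 ≤ 6)
  C vs B: [2 vs 4, 7 vs 2, 1 vs 3] → C does not strictly dominate B (column X: 2 ≤ 4)
No single strategy strictly dominates all others → no strictly dominant strategy.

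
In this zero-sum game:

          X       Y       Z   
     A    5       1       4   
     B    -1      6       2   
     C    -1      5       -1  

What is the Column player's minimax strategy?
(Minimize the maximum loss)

Column should play Z, value = 4

Work:
Column player minimizes Row's maximum payoff:
Column X: max payoff to Row = 5
Column Y: max payoff to Row = 6
Column Z: max payoff to Row = 4
Minimum is 4, achieved by column Z.
Minimax strategy: Z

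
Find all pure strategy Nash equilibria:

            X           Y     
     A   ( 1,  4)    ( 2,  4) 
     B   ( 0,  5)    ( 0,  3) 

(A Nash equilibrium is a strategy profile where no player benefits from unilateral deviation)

Nash equilibrium: (A, X), (A, Y)

Work:
Best responses:
  P1 vs X: payoffs [1, 0] → best response A (payoff 1)
  P1 vs Y: payoffs [2, 0] → best response A (payoff 2)
  P2 vs A: payoffs [4, 4] → best response X/Y (payoff 4)
  P2 vs B: payoffs [5, 3] → best response X (payoff 5)
Mutual best responses: (A,X), (A,Y) → Nash equilibria.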